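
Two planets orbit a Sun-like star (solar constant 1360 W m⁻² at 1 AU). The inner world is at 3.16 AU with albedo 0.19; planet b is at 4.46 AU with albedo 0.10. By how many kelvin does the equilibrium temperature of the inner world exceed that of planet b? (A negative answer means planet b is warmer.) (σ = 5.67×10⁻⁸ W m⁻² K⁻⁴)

ΔT ≈ 20.2 K

T_eq = [S₀(1−A)/(4σd²)]^(1/4), so T ∝ (1−A)^(1/4) / √d.
T₁ = [1360×0.81/(4×5.67×10⁻⁸×3.16²)]^(1/4) = 148.51 K.
T₂ = [1360×0.90/(4×5.67×10⁻⁸×4.46²)]^(1/4) = 128.34 K.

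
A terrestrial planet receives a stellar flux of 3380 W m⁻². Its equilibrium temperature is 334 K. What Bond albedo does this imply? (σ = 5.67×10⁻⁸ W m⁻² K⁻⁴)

From T_eq⁴ = S(1−A)/(4σ): 1−A = 4σT_eq⁴/S.
1−A = 4 × 5.67×10⁻⁸ × (334)⁴ / 3380 = 0.835.

A ≈ 0.16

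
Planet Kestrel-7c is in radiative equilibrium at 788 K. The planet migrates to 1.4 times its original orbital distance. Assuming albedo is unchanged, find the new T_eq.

T_eq ∝ L^(1/4) · d^(−1/2).
T′ = 788 / 1.4^(1/2) = 666 K.

T_eq ≈ 666 K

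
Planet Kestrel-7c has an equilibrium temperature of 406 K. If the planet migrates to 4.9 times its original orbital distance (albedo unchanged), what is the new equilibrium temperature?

T_eq ∝ L^(1/4) · d^(−1/2).
T′ = 406 / 4.9^(1/2) = 183 K.

T_eq ≈ 183 K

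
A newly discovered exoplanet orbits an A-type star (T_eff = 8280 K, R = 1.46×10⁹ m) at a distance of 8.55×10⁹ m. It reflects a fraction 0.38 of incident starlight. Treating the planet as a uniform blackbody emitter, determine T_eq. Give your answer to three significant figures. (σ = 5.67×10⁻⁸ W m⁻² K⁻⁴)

L = 4πR_⋆²σT_⋆⁴ = 4π(1.46×10⁹)² × 5.67×10⁻⁸ × (8280)⁴ = 7.14×10²⁷ W.
S = L/(4πd²) = 7.77×10⁶ W m⁻².
Energy balance: absorbed = emitted ⇒ πR²·S(1−A) = 4πR²·σT_eq⁴, so T_eq⁴ = S(1−A)/(4σ).
T_eq = [7.77×10⁶ × 0.62 / (4 × 5.67×10⁻⁸)]^(1/4) = (2.12×10¹³)^(1/4) = 2150 K.

T_eq ≈ 2150 K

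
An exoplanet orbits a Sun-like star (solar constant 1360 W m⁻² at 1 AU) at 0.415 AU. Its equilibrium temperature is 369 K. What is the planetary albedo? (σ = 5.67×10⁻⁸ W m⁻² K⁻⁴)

A ≈ 0.47

Flux at 0.415 AU: S = 1360/0.415² = 7900 W m⁻².
From T_eq⁴ = S(1−A)/(4σ): 1−A = 4σT_eq⁴/S.
1−A = 4 × 5.67×10⁻⁸ × (369)⁴ / 7900 = 0.532.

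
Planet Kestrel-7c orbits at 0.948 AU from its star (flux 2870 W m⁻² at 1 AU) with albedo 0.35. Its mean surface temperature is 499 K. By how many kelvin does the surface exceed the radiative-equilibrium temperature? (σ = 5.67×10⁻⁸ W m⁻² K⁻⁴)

ΔT ≈ 189.7 K

S = 2870/0.948² = 3193 W m⁻².
T_eq = [S(1−A)/(4σ)]^(1/4) = [3193×0.65/(4×5.67×10⁻⁸)]^(1/4) = 309.3 K.
ΔT = T_surf − T_eq = 499 − 309.3.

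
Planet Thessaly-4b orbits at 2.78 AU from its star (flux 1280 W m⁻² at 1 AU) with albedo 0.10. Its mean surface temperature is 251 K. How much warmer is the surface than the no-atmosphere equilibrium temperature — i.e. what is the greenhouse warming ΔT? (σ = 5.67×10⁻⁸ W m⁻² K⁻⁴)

ΔT ≈ 90.9 K

S = 1280/2.78² = 165.6 W m⁻².
T_eq = [S(1−A)/(4σ)]^(1/4) = [165.6×0.90/(4×5.67×10⁻⁸)]^(1/4) = 160.1 K.
ΔT = T_surf − T_eq = 251 − 160.1.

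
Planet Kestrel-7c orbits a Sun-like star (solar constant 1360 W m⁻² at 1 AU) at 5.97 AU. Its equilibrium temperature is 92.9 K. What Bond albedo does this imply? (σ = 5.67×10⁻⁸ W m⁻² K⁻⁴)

Flux at 5.97 AU: S = 1360/5.97² = 38.2 W m⁻².
From T_eq⁴ = S(1−A)/(4σ): 1−A = 4σT_eq⁴/S.
1−A = 4 × 5.67×10⁻⁸ × (92.9)⁴ / 38.2 = 0.443.

A ≈ 0.56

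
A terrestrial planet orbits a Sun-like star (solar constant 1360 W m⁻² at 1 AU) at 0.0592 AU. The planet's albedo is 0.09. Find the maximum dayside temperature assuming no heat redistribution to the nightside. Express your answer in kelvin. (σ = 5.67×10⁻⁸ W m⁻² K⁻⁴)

T_ss ≈ 1580 K

Flux at 0.0592 AU: S = 1360/0.0592² = 3.88×10⁵ W m⁻².
With no redistribution each surface element balances locally: S(1−A) = σT⁴.
T = [3.88×10⁵ × 0.91 / 5.67×10⁻⁸]^(1/4) = (6.23×10¹²)^(1/4) = 1580 K.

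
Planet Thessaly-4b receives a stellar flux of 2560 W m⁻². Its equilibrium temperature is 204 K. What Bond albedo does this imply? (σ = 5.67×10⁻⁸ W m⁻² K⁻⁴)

A ≈ 0.85

From T_eq⁴ = S(1−A)/(4σ): 1−A = 4σT_eq⁴/S.
1−A = 4 × 5.67×10⁻⁸ × (204)⁴ / 2560 = 0.153.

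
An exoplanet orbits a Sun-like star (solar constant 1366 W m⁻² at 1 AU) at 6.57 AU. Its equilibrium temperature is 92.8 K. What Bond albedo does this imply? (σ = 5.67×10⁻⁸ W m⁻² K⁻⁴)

A ≈ 0.47

Flux at 6.57 AU: S = 1366/6.57² = 31.6 W m⁻².
From T_eq⁴ = S(1−A)/(4σ): 1−A = 4σT_eq⁴/S.
1−A = 4 × 5.67×10⁻⁸ × (92.8)⁴ / 31.6 = 0.532.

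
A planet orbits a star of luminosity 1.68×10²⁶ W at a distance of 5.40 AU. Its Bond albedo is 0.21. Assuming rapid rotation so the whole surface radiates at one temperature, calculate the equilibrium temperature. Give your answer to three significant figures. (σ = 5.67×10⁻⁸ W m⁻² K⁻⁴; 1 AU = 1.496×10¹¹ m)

T_eq ≈ 91.9 K

d = 5.40 AU = 8.08×10¹¹ m.
Flux: S = L/(4πd²) = 1.68×10²⁶/(4π×(8.08×10¹¹)²) = 20.5 W m⁻².
Energy balance: absorbed = emitted ⇒ πR²·S(1−A) = 4πR²·σT_eq⁴, so T_eq⁴ = S(1−A)/(4σ).
T_eq = [20.5 × 0.79 / (4 × 5.67×10⁻⁸)]^(1/4) = (7.14×10⁷)^(1/4) = 91.9 K.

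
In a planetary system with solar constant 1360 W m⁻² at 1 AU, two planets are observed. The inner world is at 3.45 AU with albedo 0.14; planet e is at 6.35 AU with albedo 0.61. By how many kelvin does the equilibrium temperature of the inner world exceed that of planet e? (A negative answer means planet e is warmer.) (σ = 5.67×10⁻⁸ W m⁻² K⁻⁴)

ΔT ≈ 57.0 K

T_eq = [S₀(1−A)/(4σd²)]^(1/4), so T ∝ (1−A)^(1/4) / √d.
T₁ = [1360×0.86/(4×5.67×10⁻⁸×3.45²)]^(1/4) = 144.27 K.
T₂ = [1360×0.39/(4×5.67×10⁻⁸×6.35²)]^(1/4) = 87.27 K.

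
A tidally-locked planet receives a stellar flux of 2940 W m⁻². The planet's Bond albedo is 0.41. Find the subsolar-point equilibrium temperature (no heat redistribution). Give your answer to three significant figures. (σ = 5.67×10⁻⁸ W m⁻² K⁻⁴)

T_ss ≈ 418 K

At the subsolar point the surface absorbs S(1−A) and emits σT⁴ per unit area — no factor of 4, since only the local patch is in balance.
T = [2940 × 0.59 / 5.67×10⁻⁸]^(1/4) = (3.06×10¹⁰)^(1/4) = 418 K.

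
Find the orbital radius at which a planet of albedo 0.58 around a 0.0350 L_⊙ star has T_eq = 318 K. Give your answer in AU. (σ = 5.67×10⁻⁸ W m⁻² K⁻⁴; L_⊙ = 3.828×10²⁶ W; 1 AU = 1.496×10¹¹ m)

L = 0.0350 × 3.828×10²⁶ = 1.34×10²⁵ W.
From T_eq⁴ = L(1−A)/(16πσd²): d = √[L(1−A)/(16πσT_eq⁴)].
d = √[1.34×10²⁵ × 0.42 / (16π × 5.67×10⁻⁸ × (318)⁴)] = 1.39×10¹⁰ m = 0.0929 AU.

d ≈ 0.0929 AU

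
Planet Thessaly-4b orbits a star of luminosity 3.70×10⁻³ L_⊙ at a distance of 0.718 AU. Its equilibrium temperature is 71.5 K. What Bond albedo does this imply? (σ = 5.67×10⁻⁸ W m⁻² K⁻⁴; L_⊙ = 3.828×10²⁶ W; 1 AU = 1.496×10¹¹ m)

A ≈ 0.39

d = 0.718 AU = 1.07×10¹¹ m.
L = 3.70×10⁻³ × 3.828×10²⁶ = 1.42×10²⁴ W.
Flux: S = L/(4πd²) = 1.42×10²⁴/(4π×(1.07×10¹¹)²) = 9.77 W m⁻².
From T_eq⁴ = S(1−A)/(4σ): 1−A = 4σT_eq⁴/S.
1−A = 4 × 5.67×10⁻⁸ × (71.5)⁴ / 9.77 = 0.607.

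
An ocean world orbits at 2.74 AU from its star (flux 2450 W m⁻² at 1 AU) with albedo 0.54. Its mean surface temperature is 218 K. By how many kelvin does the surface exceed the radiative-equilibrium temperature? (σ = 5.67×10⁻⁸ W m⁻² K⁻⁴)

S = 2450/2.74² = 326.3 W m⁻².
T_eq = [S(1−A)/(4σ)]^(1/4) = [326.3×0.46/(4×5.67×10⁻⁸)]^(1/4) = 160.4 K.
ΔT = T_surf − T_eq = 218 − 160.4.

ΔT ≈ 57.6 K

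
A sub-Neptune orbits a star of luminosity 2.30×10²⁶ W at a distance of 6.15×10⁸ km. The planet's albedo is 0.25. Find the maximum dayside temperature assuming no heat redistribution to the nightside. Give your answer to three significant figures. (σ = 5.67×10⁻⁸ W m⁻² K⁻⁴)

T_ss ≈ 159 K

d = 6.15×10⁸ km = 6.15×10¹¹ m.
Flux: S = L/(4πd²) = 2.30×10²⁶/(4π×(6.15×10¹¹)²) = 48.4 W m⁻².
With no redistribution each surface element balances locally: S(1−A) = σT⁴.
T = [48.4 × 0.75 / 5.67×10⁻⁸]^(1/4) = (6.40×10⁸)^(1/4) = 159 K.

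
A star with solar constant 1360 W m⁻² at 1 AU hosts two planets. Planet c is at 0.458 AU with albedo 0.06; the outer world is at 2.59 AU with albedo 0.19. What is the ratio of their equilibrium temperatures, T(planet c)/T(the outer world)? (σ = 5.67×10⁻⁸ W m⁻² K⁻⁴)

T₁/T₂ ≈ 2.468

T_eq = [S₀(1−A)/(4σd²)]^(1/4), so T ∝ (1−A)^(1/4) / √d.
T₁ = [1360×0.94/(4×5.67×10⁻⁸×0.458²)]^(1/4) = 404.88 K.
T₂ = [1360×0.81/(4×5.67×10⁻⁸×2.59²)]^(1/4) = 164.04 K.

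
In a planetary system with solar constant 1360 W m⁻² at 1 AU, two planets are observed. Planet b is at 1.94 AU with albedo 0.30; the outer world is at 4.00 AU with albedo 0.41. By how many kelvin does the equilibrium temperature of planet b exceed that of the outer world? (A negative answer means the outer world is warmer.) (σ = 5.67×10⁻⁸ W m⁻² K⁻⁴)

T_eq = [S₀(1−A)/(4σd²)]^(1/4), so T ∝ (1−A)^(1/4) / √d.
T₁ = [1360×0.70/(4×5.67×10⁻⁸×1.94²)]^(1/4) = 182.75 K.
T₂ = [1360×0.59/(4×5.67×10⁻⁸×4.00²)]^(1/4) = 121.94 K.

ΔT ≈ 60.8 K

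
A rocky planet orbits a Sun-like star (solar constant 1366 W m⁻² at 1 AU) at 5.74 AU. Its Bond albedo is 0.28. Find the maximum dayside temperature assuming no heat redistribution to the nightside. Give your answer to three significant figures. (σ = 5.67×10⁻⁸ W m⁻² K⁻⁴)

T_ss ≈ 151 K

Flux at 5.74 AU: S = 1366/5.74² = 41.5 W m⁻².
With no redistribution each surface element balances locally: S(1−A) = σT⁴.
T = [41.5 × 0.72 / 5.67×10⁻⁸]^(1/4) = (5.26×10⁸)^(1/4) = 151 K.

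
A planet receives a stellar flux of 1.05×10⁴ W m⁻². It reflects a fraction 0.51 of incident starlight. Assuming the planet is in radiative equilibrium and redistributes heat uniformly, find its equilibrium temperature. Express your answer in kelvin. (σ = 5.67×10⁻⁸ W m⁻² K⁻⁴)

Energy balance: absorbed = emitted ⇒ πR²·S(1−A) = 4πR²·σT_eq⁴, so T_eq⁴ = S(1−A)/(4σ).
T_eq = [1.05×10⁴ × 0.49 / (4 × 5.67×10⁻⁸)]^(1/4) = (2.27×10¹⁰)^(1/4) = 388 K.

T_eq ≈ 388 K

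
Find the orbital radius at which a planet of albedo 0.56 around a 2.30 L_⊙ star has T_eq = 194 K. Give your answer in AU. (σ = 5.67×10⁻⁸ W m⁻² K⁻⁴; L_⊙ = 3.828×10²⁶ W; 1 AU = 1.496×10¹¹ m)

d ≈ 2.07 AU

L = 2.30 × 3.828×10²⁶ = 8.80×10²⁶ W.
From T_eq⁴ = L(1−A)/(16πσd²): d = √[L(1−A)/(16πσT_eq⁴)].
d = √[8.80×10²⁶ × 0.44 / (16π × 5.67×10⁻⁸ × (194)⁴)] = 3.10×10¹¹ m = 2.07 AU.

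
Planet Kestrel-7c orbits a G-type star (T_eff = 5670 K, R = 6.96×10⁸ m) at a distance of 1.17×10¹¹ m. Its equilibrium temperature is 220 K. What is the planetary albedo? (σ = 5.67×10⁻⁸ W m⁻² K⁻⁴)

A ≈ 0.74

L = 4πR_⋆²σT_⋆⁴ = 4π(6.96×10⁸)² × 5.67×10⁻⁸ × (5670)⁴ = 3.57×10²⁶ W.
S = L/(4πd²) = 2070 W m⁻².
From T_eq⁴ = S(1−A)/(4σ): 1−A = 4σT_eq⁴/S.
1−A = 4 × 5.67×10⁻⁸ × (220)⁴ / 2070 = 0.256.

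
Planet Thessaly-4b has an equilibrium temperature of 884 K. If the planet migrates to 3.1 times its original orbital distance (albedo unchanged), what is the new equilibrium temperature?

T_eq ≈ 502 K

T_eq ∝ L^(1/4) · d^(−1/2).
T′ = 884 / 3.1^(1/2) = 502 K.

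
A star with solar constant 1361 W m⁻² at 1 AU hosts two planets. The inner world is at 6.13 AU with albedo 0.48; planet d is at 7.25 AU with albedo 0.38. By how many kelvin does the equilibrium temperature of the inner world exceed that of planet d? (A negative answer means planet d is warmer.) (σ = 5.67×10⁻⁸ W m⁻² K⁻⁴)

ΔT ≈ 3.7 K

T_eq = [S₀(1−A)/(4σd²)]^(1/4), so T ∝ (1−A)^(1/4) / √d.
T₁ = [1361×0.52/(4×5.67×10⁻⁸×6.13²)]^(1/4) = 95.46 K.
T₂ = [1361×0.62/(4×5.67×10⁻⁸×7.25²)]^(1/4) = 91.72 K.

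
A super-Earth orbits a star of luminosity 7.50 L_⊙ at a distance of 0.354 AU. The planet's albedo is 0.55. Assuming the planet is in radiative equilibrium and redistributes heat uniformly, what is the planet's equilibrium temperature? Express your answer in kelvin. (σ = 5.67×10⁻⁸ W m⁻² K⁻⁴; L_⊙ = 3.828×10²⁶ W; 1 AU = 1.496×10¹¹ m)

T_eq ≈ 634 K

d = 0.354 AU = 5.30×10¹⁰ m.
L = 7.50 × 3.828×10²⁶ = 2.87×10²⁷ W.
Flux: S = L/(4πd²) = 2.87×10²⁷/(4π×(5.30×10¹⁰)²) = 8.15×10⁴ W m⁻².
Energy balance: absorbed = emitted ⇒ πR²·S(1−A) = 4πR²·σT_eq⁴, so T_eq⁴ = S(1−A)/(4σ).
T_eq = [8.15×10⁴ × 0.45 / (4 × 5.67×10⁻⁸)]^(1/4) = (1.62×10¹¹)^(1/4) = 634 K.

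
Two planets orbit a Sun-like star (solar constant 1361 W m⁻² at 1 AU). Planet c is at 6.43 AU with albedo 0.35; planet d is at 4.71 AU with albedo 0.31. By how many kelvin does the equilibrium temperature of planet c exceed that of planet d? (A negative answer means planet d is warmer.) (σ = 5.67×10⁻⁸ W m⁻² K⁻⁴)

T_eq = [S₀(1−A)/(4σd²)]^(1/4), so T ∝ (1−A)^(1/4) / √d.
T₁ = [1361×0.65/(4×5.67×10⁻⁸×6.43²)]^(1/4) = 98.55 K.
T₂ = [1361×0.69/(4×5.67×10⁻⁸×4.71²)]^(1/4) = 116.88 K.

ΔT ≈ -18.3 K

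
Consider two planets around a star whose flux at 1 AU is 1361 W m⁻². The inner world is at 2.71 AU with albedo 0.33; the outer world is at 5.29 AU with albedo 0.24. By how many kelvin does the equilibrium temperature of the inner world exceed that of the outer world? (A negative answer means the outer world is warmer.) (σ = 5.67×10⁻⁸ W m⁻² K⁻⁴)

T_eq = [S₀(1−A)/(4σd²)]^(1/4), so T ∝ (1−A)^(1/4) / √d.
T₁ = [1361×0.67/(4×5.67×10⁻⁸×2.71²)]^(1/4) = 152.96 K.
T₂ = [1361×0.76/(4×5.67×10⁻⁸×5.29²)]^(1/4) = 112.99 K.

ΔT ≈ 40.0 K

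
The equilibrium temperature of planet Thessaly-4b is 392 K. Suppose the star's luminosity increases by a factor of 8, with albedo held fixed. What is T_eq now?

T_eq ≈ 659 K

T_eq ∝ L^(1/4) · d^(−1/2).
T′ = 392 × 8^(1/4) = 659 K.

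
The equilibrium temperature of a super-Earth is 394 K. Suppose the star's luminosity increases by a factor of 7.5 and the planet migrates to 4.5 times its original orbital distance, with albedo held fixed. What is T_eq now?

T_eq ≈ 307 K

T_eq ∝ L^(1/4) · d^(−1/2).
T′ = 394 × 7.5^(1/4) / 4.5^(1/2) = 307 K.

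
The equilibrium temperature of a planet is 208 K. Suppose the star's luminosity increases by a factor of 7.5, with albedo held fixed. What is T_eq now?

T_eq ∝ L^(1/4) · d^(−1/2).
T′ = 208 × 7.5^(1/4) = 344 K.

T_eq ≈ 344 K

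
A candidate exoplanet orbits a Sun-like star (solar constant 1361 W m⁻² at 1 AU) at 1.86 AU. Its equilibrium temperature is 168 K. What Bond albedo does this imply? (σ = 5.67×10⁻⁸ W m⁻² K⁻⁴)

Flux at 1.86 AU: S = 1361/1.86² = 393 W m⁻².
From T_eq⁴ = S(1−A)/(4σ): 1−A = 4σT_eq⁴/S.
1−A = 4 × 5.67×10⁻⁸ × (168)⁴ / 393 = 0.459.

A ≈ 0.54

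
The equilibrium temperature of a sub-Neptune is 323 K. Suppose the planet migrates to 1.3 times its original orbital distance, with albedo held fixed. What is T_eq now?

T_eq ≈ 283 K

T_eq ∝ L^(1/4) · d^(−1/2).
T′ = 323 / 1.3^(1/2) = 283 K.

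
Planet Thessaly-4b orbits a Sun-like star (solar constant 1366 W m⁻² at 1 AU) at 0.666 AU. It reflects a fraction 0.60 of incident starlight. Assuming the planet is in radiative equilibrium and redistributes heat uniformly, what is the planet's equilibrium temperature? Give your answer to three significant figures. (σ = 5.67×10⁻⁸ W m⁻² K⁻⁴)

Flux at 0.666 AU: S = 1366/0.666² = 3080 W m⁻².
Energy balance: absorbed = emitted ⇒ πR²·S(1−A) = 4πR²·σT_eq⁴, so T_eq⁴ = S(1−A)/(4σ).
T_eq = [3080 × 0.40 / (4 × 5.67×10⁻⁸)]^(1/4) = (5.43×10⁹)^(1/4) = 271 K.

T_eq ≈ 271 K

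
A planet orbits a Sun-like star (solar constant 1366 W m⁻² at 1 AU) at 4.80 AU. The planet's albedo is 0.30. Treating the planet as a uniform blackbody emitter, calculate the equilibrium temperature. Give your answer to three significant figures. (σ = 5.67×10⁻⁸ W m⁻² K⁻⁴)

T_eq ≈ 116 K

Flux at 4.80 AU: S = 1366/4.80² = 59.3 W m⁻².
Energy balance: absorbed = emitted ⇒ πR²·S(1−A) = 4πR²·σT_eq⁴, so T_eq⁴ = S(1−A)/(4σ).
T_eq = [59.3 × 0.70 / (4 × 5.67×10⁻⁸)]^(1/4) = (1.83×10⁸)^(1/4) = 116 K.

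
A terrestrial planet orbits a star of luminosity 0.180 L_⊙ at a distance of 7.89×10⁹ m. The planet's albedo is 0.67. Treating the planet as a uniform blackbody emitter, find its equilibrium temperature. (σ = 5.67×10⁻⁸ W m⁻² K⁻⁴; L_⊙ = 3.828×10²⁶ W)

L = 0.180 × 3.828×10²⁶ = 6.89×10²⁵ W.
Flux: S = L/(4πd²) = 6.89×10²⁵/(4π×(7.89×10⁹)²) = 8.81×10⁴ W m⁻².
Energy balance: absorbed = emitted ⇒ πR²·S(1−A) = 4πR²·σT_eq⁴, so T_eq⁴ = S(1−A)/(4σ).
T_eq = [8.81×10⁴ × 0.33 / (4 × 5.67×10⁻⁸)]^(1/4) = (1.28×10¹¹)^(1/4) = 598 K.

T_eq ≈ 598 K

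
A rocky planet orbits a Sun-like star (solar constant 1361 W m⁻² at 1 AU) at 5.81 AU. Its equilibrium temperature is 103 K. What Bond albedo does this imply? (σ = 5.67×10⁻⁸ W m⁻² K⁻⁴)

A ≈ 0.37

Flux at 5.81 AU: S = 1361/5.81² = 40.3 W m⁻².
From T_eq⁴ = S(1−A)/(4σ): 1−A = 4σT_eq⁴/S.
1−A = 4 × 5.67×10⁻⁸ × (103)⁴ / 40.3 = 0.633.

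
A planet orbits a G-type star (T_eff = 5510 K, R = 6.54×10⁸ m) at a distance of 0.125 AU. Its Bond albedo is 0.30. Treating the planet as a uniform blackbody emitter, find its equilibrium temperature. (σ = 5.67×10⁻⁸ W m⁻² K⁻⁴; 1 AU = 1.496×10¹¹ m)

d = 0.125 AU = 1.87×10¹⁰ m.
L = 4πR_⋆²σT_⋆⁴ = 4π(6.54×10⁸)² × 5.67×10⁻⁸ × (5510)⁴ = 2.81×10²⁶ W.
S = L/(4πd²) = 6.39×10⁴ W m⁻².
Energy balance: absorbed = emitted ⇒ πR²·S(1−A) = 4πR²·σT_eq⁴, so T_eq⁴ = S(1−A)/(4σ).
T_eq = [6.39×10⁴ × 0.70 / (4 × 5.67×10⁻⁸)]^(1/4) = (1.97×10¹¹)^(1/4) = 666 K.

T_eq ≈ 666 K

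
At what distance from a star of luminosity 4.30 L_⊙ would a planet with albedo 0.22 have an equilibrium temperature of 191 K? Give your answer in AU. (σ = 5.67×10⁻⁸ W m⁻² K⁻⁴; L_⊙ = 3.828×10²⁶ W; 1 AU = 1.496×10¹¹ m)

L = 4.30 × 3.828×10²⁶ = 1.65×10²⁷ W.
From T_eq⁴ = L(1−A)/(16πσd²): d = √[L(1−A)/(16πσT_eq⁴)].
d = √[1.65×10²⁷ × 0.78 / (16π × 5.67×10⁻⁸ × (191)⁴)] = 5.82×10¹¹ m = 3.89 AU.

d ≈ 3.89 AU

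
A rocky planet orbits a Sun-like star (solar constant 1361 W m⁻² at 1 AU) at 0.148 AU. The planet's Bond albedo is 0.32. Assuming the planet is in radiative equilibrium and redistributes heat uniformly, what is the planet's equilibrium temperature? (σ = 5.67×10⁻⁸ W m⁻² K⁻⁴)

T_eq ≈ 657 K

Flux at 0.148 AU: S = 1361/0.148² = 6.21×10⁴ W m⁻².
Energy balance: absorbed = emitted ⇒ πR²·S(1−A) = 4πR²·σT_eq⁴, so T_eq⁴ = S(1−A)/(4σ).
T_eq = [6.21×10⁴ × 0.68 / (4 × 5.67×10⁻⁸)]^(1/4) = (1.86×10¹¹)^(1/4) = 657 K.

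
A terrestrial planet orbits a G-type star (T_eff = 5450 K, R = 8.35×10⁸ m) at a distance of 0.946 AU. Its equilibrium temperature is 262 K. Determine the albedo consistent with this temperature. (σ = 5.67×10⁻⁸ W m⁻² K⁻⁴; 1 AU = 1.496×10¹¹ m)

d = 0.946 AU = 1.42×10¹¹ m.
L = 4πR_⋆²σT_⋆⁴ = 4π(8.35×10⁸)² × 5.67×10⁻⁸ × (5450)⁴ = 4.38×10²⁶ W.
S = L/(4πd²) = 1740 W m⁻².
From T_eq⁴ = S(1−A)/(4σ): 1−A = 4σT_eq⁴/S.
1−A = 4 × 5.67×10⁻⁸ × (262)⁴ / 1740 = 0.614.

A ≈ 0.39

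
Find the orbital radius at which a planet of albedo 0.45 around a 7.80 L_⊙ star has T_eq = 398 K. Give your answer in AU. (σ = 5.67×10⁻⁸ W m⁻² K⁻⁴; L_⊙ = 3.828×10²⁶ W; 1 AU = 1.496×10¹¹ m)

L = 7.80 × 3.828×10²⁶ = 2.99×10²⁷ W.
From T_eq⁴ = L(1−A)/(16πσd²): d = √[L(1−A)/(16πσT_eq⁴)].
d = √[2.99×10²⁷ × 0.55 / (16π × 5.67×10⁻⁸ × (398)⁴)] = 1.52×10¹¹ m = 1.01 AU.

d ≈ 1.01 AU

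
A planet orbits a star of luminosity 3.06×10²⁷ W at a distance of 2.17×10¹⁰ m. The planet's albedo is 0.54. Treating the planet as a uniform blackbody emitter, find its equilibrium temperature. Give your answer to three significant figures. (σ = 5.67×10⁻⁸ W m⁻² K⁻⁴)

Flux: S = L/(4πd²) = 3.06×10²⁷/(4π×(2.17×10¹⁰)²) = 5.17×10⁵ W m⁻².
Energy balance: absorbed = emitted ⇒ πR²·S(1−A) = 4πR²·σT_eq⁴, so T_eq⁴ = S(1−A)/(4σ).
T_eq = [5.17×10⁵ × 0.46 / (4 × 5.67×10⁻⁸)]^(1/4) = (1.05×10¹²)^(1/4) = 1010 K.

T_eq ≈ 1010 K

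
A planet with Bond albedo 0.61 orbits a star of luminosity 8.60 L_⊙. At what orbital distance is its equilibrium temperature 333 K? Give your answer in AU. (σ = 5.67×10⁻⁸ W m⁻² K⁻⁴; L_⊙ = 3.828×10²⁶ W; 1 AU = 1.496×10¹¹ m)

L = 8.60 × 3.828×10²⁶ = 3.29×10²⁷ W.
From T_eq⁴ = L(1−A)/(16πσd²): d = √[L(1−A)/(16πσT_eq⁴)].
d = √[3.29×10²⁷ × 0.39 / (16π × 5.67×10⁻⁸ × (333)⁴)] = 1.91×10¹¹ m = 1.28 AU.

d ≈ 1.28 AU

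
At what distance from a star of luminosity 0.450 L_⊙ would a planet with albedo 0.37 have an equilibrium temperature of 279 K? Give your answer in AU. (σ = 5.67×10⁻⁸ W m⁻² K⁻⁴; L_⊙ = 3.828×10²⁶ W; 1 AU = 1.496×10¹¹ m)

L = 0.450 × 3.828×10²⁶ = 1.72×10²⁶ W.
From T_eq⁴ = L(1−A)/(16πσd²): d = √[L(1−A)/(16πσT_eq⁴)].
d = √[1.72×10²⁶ × 0.63 / (16π × 5.67×10⁻⁸ × (279)⁴)] = 7.93×10¹⁰ m = 0.530 AU.

d ≈ 0.530 AU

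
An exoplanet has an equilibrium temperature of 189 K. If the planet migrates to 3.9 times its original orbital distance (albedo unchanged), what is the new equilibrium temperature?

T_eq ∝ L^(1/4) · d^(−1/2).
T′ = 189 / 3.9^(1/2) = 95.7 K.

T_eq ≈ 95.7 K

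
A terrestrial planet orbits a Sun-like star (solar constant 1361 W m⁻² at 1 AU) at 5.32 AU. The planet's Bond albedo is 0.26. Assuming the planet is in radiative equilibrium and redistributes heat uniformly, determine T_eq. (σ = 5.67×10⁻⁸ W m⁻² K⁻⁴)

T_eq ≈ 112 K

Flux at 5.32 AU: S = 1361/5.32² = 48.1 W m⁻².
Energy balance: absorbed = emitted ⇒ πR²·S(1−A) = 4πR²·σT_eq⁴, so T_eq⁴ = S(1−A)/(4σ).
T_eq = [48.1 × 0.74 / (4 × 5.67×10⁻⁸)]^(1/4) = (1.57×10⁸)^(1/4) = 112 K.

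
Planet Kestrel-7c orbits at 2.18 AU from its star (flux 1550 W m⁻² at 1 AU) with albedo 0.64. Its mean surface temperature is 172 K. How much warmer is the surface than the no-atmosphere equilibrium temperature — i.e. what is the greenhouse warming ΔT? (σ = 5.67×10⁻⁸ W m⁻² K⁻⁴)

S = 1550/2.18² = 326.2 W m⁻².
T_eq = [S(1−A)/(4σ)]^(1/4) = [326.2×0.36/(4×5.67×10⁻⁸)]^(1/4) = 150.8 K.
ΔT = T_surf − T_eq = 172 − 150.8.

ΔT ≈ 21.2 K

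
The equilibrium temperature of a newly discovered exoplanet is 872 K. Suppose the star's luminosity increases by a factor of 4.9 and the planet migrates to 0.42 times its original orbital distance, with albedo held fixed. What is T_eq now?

T_eq ∝ L^(1/4) · d^(−1/2).
T′ = 872 × 4.9^(1/4) / 0.42^(1/2) = 2000 K.

T_eq ≈ 2000 K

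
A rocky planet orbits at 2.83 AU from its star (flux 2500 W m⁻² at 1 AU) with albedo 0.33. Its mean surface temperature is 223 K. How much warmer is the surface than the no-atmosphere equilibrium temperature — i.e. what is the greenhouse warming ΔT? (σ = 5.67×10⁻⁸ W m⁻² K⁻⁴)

ΔT ≈ 48.7 K

S = 2500/2.83² = 312.2 W m⁻².
T_eq = [S(1−A)/(4σ)]^(1/4) = [312.2×0.67/(4×5.67×10⁻⁸)]^(1/4) = 174.3 K.
ΔT = T_surf − T_eq = 223 − 174.3.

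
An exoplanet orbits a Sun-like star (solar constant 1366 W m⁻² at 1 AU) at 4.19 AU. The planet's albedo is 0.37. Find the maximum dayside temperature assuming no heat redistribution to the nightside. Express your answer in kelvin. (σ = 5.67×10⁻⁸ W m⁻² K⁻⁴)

T_ss ≈ 171 K

Flux at 4.19 AU: S = 1366/4.19² = 77.8 W m⁻².
With no redistribution each surface element balances locally: S(1−A) = σT⁴.
T = [77.8 × 0.63 / 5.67×10⁻⁸]^(1/4) = (8.65×10⁸)^(1/4) = 171 K.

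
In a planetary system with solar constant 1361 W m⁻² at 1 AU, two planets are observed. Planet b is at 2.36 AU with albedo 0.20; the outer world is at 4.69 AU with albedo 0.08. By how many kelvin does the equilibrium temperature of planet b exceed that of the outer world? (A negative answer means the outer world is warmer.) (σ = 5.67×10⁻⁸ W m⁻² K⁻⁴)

ΔT ≈ 45.5 K

T_eq = [S₀(1−A)/(4σd²)]^(1/4), so T ∝ (1−A)^(1/4) / √d.
T₁ = [1361×0.80/(4×5.67×10⁻⁸×2.36²)]^(1/4) = 171.34 K.
T₂ = [1361×0.92/(4×5.67×10⁻⁸×4.69²)]^(1/4) = 125.87 K.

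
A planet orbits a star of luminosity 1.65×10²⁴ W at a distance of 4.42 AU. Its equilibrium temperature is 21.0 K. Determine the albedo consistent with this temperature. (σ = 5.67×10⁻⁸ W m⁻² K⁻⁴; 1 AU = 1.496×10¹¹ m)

d = 4.42 AU = 6.61×10¹¹ m.
Flux: S = L/(4πd²) = 1.65×10²⁴/(4π×(6.61×10¹¹)²) = 0.300 W m⁻².
From T_eq⁴ = S(1−A)/(4σ): 1−A = 4σT_eq⁴/S.
1−A = 4 × 5.67×10⁻⁸ × (21.0)⁴ / 0.300 = 0.147.

A ≈ 0.85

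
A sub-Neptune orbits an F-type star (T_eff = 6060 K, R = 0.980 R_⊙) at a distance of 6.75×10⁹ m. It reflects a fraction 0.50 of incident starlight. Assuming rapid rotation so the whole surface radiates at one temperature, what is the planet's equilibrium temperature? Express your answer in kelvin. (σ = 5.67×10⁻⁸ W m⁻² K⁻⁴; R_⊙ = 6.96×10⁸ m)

T_eq ≈ 1150 K

R_⋆ = 0.980 × 6.96×10⁸ = 6.82×10⁸ m.
L = 4πR_⋆²σT_⋆⁴ = 4π(6.82×10⁸)² × 5.67×10⁻⁸ × (6060)⁴ = 4.47×10²⁶ W.
S = L/(4πd²) = 7.81×10⁵ W m⁻².
Energy balance: absorbed = emitted ⇒ πR²·S(1−A) = 4πR²·σT_eq⁴, so T_eq⁴ = S(1−A)/(4σ).
T_eq = [7.81×10⁵ × 0.50 / (4 × 5.67×10⁻⁸)]^(1/4) = (1.72×10¹²)^(1/4) = 1150 K.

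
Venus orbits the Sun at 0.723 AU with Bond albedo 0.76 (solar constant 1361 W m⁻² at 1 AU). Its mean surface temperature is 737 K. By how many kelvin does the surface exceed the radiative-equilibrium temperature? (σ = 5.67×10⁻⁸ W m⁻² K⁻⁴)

ΔT ≈ 507.9 K

S = 1361/0.723² = 2604 W m⁻².
T_eq = [S(1−A)/(4σ)]^(1/4) = [2604×0.24/(4×5.67×10⁻⁸)]^(1/4) = 229.1 K.
ΔT = T_surf − T_eq = 737 − 229.1.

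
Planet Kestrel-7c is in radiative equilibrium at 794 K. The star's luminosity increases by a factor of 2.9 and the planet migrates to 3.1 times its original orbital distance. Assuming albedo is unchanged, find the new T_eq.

T_eq ∝ L^(1/4) · d^(−1/2).
T′ = 794 × 2.9^(1/4) / 3.1^(1/2) = 588 K.

T_eq ≈ 588 K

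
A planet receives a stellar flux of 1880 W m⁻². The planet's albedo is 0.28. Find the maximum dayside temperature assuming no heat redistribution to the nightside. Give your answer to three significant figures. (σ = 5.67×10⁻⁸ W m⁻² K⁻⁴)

T_ss ≈ 393 K

With no redistribution each surface element balances locally: S(1−A) = σT⁴.
T = [1880 × 0.72 / 5.67×10⁻⁸]^(1/4) = (2.39×10¹⁰)^(1/4) = 393 K.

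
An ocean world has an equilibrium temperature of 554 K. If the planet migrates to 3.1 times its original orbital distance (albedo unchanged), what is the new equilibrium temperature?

T_eq ≈ 315 K

T_eq ∝ L^(1/4) · d^(−1/2).
T′ = 554 / 3.1^(1/2) = 315 K.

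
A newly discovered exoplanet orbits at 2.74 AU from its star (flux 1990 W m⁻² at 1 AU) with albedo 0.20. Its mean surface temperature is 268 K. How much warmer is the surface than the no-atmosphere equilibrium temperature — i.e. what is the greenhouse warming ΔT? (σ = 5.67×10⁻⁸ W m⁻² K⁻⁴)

S = 1990/2.74² = 265.1 W m⁻².
T_eq = [S(1−A)/(4σ)]^(1/4) = [265.1×0.80/(4×5.67×10⁻⁸)]^(1/4) = 174.9 K.
ΔT = T_surf − T_eq = 268 − 174.9.

ΔT ≈ 93.1 K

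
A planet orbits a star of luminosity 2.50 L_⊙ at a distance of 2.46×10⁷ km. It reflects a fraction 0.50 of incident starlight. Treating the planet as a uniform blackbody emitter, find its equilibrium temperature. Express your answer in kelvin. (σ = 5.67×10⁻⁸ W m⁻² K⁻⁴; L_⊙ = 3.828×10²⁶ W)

T_eq ≈ 726 K

d = 2.46×10⁷ km = 2.46×10¹⁰ m.
L = 2.50 × 3.828×10²⁶ = 9.57×10²⁶ W.
Flux: S = L/(4πd²) = 9.57×10²⁶/(4π×(2.46×10¹⁰)²) = 1.26×10⁵ W m⁻².
Energy balance: absorbed = emitted ⇒ πR²·S(1−A) = 4πR²·σT_eq⁴, so T_eq⁴ = S(1−A)/(4σ).
T_eq = [1.26×10⁵ × 0.50 / (4 × 5.67×10⁻⁸)]^(1/4) = (2.77×10¹¹)^(1/4) = 726 K.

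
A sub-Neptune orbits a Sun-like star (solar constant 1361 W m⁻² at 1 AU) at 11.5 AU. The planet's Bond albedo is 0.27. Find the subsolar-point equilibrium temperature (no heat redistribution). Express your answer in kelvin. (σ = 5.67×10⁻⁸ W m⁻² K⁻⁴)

Flux at 11.5 AU: S = 1361/11.5² = 10.3 W m⁻².
At the subsolar point the surface absorbs S(1−A) and emits σT⁴ per unit area — no factor of 4, since only the local patch is in balance.
T = [10.3 × 0.73 / 5.67×10⁻⁸]^(1/4) = (1.32×10⁸)^(1/4) = 107 K.

T_ss ≈ 107 K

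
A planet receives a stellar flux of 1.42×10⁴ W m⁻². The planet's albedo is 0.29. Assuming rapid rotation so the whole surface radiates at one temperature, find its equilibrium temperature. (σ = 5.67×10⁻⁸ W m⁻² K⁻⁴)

Energy balance: absorbed = emitted ⇒ πR²·S(1−A) = 4πR²·σT_eq⁴, so T_eq⁴ = S(1−A)/(4σ).
T_eq = [1.42×10⁴ × 0.71 / (4 × 5.67×10⁻⁸)]^(1/4) = (4.45×10¹⁰)^(1/4) = 459 K.

T_eq ≈ 459 K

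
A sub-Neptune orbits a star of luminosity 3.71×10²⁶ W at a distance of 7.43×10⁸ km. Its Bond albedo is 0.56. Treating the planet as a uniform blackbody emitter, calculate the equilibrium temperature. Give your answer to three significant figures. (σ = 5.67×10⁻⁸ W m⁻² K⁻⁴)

T_eq ≈ 101 K

d = 7.43×10⁸ km = 7.43×10¹¹ m.
Flux: S = L/(4πd²) = 3.71×10²⁶/(4π×(7.43×10¹¹)²) = 53.5 W m⁻².
Energy balance: absorbed = emitted ⇒ πR²·S(1−A) = 4πR²·σT_eq⁴, so T_eq⁴ = S(1−A)/(4σ).
T_eq = [53.5 × 0.44 / (4 × 5.67×10⁻⁸)]^(1/4) = (1.04×10⁸)^(1/4) = 101 K.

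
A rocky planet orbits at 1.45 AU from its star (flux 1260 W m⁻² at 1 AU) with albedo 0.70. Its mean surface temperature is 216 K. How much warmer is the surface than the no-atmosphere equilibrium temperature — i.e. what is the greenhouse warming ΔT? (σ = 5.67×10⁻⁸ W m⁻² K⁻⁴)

S = 1260/1.45² = 599.3 W m⁻².
T_eq = [S(1−A)/(4σ)]^(1/4) = [599.3×0.30/(4×5.67×10⁻⁸)]^(1/4) = 167.8 K.
ΔT = T_surf − T_eq = 216 − 167.8.

ΔT ≈ 48.2 K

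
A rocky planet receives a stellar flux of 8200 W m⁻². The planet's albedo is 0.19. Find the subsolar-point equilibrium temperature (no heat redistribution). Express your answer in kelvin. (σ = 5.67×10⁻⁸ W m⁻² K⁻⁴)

T_ss ≈ 585 K

At the subsolar point the surface absorbs S(1−A) and emits σT⁴ per unit area — no factor of 4, since only the local patch is in balance.
T = [8200 × 0.81 / 5.67×10⁻⁸]^(1/4) = (1.17×10¹¹)^(1/4) = 585 K.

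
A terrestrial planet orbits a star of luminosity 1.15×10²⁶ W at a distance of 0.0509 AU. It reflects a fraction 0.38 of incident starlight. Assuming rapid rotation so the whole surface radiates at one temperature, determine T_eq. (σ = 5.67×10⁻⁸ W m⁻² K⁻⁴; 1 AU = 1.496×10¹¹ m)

d = 0.0509 AU = 7.61×10⁹ m.
Flux: S = L/(4πd²) = 1.15×10²⁶/(4π×(7.61×10⁹)²) = 1.58×10⁵ W m⁻².
Energy balance: absorbed = emitted ⇒ πR²·S(1−A) = 4πR²·σT_eq⁴, so T_eq⁴ = S(1−A)/(4σ).
T_eq = [1.58×10⁵ × 0.62 / (4 × 5.67×10⁻⁸)]^(1/4) = (4.31×10¹¹)^(1/4) = 810 K.

T_eq ≈ 810 K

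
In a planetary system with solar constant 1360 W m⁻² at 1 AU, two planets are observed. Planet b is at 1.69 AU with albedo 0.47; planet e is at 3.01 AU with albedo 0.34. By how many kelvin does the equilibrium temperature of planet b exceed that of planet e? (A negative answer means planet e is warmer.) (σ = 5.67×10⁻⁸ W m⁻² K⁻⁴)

T_eq = [S₀(1−A)/(4σd²)]^(1/4), so T ∝ (1−A)^(1/4) / √d.
T₁ = [1360×0.53/(4×5.67×10⁻⁸×1.69²)]^(1/4) = 182.64 K.
T₂ = [1360×0.66/(4×5.67×10⁻⁸×3.01²)]^(1/4) = 144.57 K.

ΔT ≈ 38.1 K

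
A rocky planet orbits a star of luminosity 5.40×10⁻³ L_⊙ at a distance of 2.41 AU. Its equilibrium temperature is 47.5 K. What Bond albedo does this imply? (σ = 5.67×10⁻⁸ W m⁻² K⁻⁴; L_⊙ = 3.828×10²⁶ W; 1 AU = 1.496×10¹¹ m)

A ≈ 0.09

d = 2.41 AU = 3.61×10¹¹ m.
L = 5.40×10⁻³ × 3.828×10²⁶ = 2.07×10²⁴ W.
Flux: S = L/(4πd²) = 2.07×10²⁴/(4π×(3.61×10¹¹)²) = 1.27 W m⁻².
From T_eq⁴ = S(1−A)/(4σ): 1−A = 4σT_eq⁴/S.
1−A = 4 × 5.67×10⁻⁸ × (47.5)⁴ / 1.27 = 0.912.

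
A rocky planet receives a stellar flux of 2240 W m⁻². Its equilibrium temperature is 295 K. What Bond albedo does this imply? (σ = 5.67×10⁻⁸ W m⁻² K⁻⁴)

From T_eq⁴ = S(1−A)/(4σ): 1−A = 4σT_eq⁴/S.
1−A = 4 × 5.67×10⁻⁸ × (295)⁴ / 2240 = 0.767.

A ≈ 0.23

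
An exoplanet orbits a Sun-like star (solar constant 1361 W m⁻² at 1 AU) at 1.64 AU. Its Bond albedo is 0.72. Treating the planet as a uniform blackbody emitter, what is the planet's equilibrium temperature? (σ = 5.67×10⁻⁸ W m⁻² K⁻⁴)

T_eq ≈ 158 K

Flux at 1.64 AU: S = 1361/1.64² = 506 W m⁻².
Energy balance: absorbed = emitted ⇒ πR²·S(1−A) = 4πR²·σT_eq⁴, so T_eq⁴ = S(1−A)/(4σ).
T_eq = [506 × 0.28 / (4 × 5.67×10⁻⁸)]^(1/4) = (6.25×10⁸)^(1/4) = 158 K.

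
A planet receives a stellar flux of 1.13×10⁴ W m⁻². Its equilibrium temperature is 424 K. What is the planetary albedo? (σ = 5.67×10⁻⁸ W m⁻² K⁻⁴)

From T_eq⁴ = S(1−A)/(4σ): 1−A = 4σT_eq⁴/S.
1−A = 4 × 5.67×10⁻⁸ × (424)⁴ / 1.13×10⁴ = 0.649.

A ≈ 0.35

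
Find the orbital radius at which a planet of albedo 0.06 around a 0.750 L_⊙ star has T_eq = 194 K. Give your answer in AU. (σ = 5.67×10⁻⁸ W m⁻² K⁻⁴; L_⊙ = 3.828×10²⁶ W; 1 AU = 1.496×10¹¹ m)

L = 0.750 × 3.828×10²⁶ = 2.87×10²⁶ W.
From T_eq⁴ = L(1−A)/(16πσd²): d = √[L(1−A)/(16πσT_eq⁴)].
d = √[2.87×10²⁶ × 0.94 / (16π × 5.67×10⁻⁸ × (194)⁴)] = 2.59×10¹¹ m = 1.73 AU.

d ≈ 1.73 AU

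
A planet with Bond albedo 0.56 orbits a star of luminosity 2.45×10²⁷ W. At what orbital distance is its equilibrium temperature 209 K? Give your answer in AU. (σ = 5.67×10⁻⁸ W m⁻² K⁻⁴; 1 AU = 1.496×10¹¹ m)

From T_eq⁴ = L(1−A)/(16πσd²): d = √[L(1−A)/(16πσT_eq⁴)].
d = √[2.45×10²⁷ × 0.44 / (16π × 5.67×10⁻⁸ × (209)⁴)] = 4.45×10¹¹ m = 2.98 AU.

d ≈ 2.98 AU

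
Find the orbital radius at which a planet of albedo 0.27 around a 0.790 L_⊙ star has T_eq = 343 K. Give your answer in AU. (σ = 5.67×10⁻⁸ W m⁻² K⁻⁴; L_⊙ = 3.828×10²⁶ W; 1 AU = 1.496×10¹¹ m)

L = 0.790 × 3.828×10²⁶ = 3.02×10²⁶ W.
From T_eq⁴ = L(1−A)/(16πσd²): d = √[L(1−A)/(16πσT_eq⁴)].
d = √[3.02×10²⁶ × 0.73 / (16π × 5.67×10⁻⁸ × (343)⁴)] = 7.48×10¹⁰ m = 0.500 AU.

d ≈ 0.500 AU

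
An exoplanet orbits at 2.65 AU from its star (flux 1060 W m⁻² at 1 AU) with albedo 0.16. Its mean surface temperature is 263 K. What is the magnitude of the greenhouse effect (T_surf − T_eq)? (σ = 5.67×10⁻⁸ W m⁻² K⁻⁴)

S = 1060/2.65² = 150.9 W m⁻².
T_eq = [S(1−A)/(4σ)]^(1/4) = [150.9×0.84/(4×5.67×10⁻⁸)]^(1/4) = 153.8 K.
ΔT = T_surf − T_eq = 263 − 153.8.

ΔT ≈ 109.2 K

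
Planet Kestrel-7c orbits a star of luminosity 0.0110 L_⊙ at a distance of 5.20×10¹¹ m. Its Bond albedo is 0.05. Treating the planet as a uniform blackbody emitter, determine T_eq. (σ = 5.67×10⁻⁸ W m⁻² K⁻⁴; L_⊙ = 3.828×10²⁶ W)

T_eq ≈ 47.7 K

L = 0.0110 × 3.828×10²⁶ = 4.21×10²⁴ W.
Flux: S = L/(4πd²) = 4.21×10²⁴/(4π×(5.20×10¹¹)²) = 1.24 W m⁻².
Energy balance: absorbed = emitted ⇒ πR²·S(1−A) = 4πR²·σT_eq⁴, so T_eq⁴ = S(1−A)/(4σ).
T_eq = [1.24 × 0.95 / (4 × 5.67×10⁻⁸)]^(1/4) = (5.19×10⁶)^(1/4) = 47.7 K.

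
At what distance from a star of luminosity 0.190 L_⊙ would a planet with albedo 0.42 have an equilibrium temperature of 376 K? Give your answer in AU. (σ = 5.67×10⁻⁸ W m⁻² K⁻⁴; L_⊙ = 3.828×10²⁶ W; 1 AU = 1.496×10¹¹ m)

d ≈ 0.182 AU

L = 0.190 × 3.828×10²⁶ = 7.27×10²⁵ W.
From T_eq⁴ = L(1−A)/(16πσd²): d = √[L(1−A)/(16πσT_eq⁴)].
d = √[7.27×10²⁵ × 0.58 / (16π × 5.67×10⁻⁸ × (376)⁴)] = 2.72×10¹⁰ m = 0.182 AU.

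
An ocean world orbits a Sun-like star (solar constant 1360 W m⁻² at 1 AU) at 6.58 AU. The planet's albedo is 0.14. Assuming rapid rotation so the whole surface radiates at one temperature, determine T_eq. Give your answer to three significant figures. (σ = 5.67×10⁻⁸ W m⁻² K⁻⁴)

Flux at 6.58 AU: S = 1360/6.58² = 31.4 W m⁻².
Energy balance: absorbed = emitted ⇒ πR²·S(1−A) = 4πR²·σT_eq⁴, so T_eq⁴ = S(1−A)/(4σ).
T_eq = [31.4 × 0.86 / (4 × 5.67×10⁻⁸)]^(1/4) = (1.19×10⁸)^(1/4) = 104 K.

T_eq ≈ 104 K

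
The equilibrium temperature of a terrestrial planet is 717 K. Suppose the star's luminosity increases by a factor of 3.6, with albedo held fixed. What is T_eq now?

T_eq ≈ 988 K

T_eq ∝ L^(1/4) · d^(−1/2).
T′ = 717 × 3.6^(1/4) = 988 K.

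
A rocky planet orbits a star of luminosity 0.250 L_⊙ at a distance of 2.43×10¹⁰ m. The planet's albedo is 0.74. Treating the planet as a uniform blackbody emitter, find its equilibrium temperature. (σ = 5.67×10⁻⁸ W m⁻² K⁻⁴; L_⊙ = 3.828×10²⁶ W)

T_eq ≈ 349 K

L = 0.250 × 3.828×10²⁶ = 9.57×10²⁵ W.
Flux: S = L/(4πd²) = 9.57×10²⁵/(4π×(2.43×10¹⁰)²) = 1.29×10⁴ W m⁻².
Energy balance: absorbed = emitted ⇒ πR²·S(1−A) = 4πR²·σT_eq⁴, so T_eq⁴ = S(1−A)/(4σ).
T_eq = [1.29×10⁴ × 0.26 / (4 × 5.67×10⁻⁸)]^(1/4) = (1.48×10¹⁰)^(1/4) = 349 K.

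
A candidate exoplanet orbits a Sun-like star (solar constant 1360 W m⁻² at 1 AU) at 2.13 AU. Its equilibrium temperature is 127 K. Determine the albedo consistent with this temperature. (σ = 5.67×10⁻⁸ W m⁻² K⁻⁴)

A ≈ 0.80

Flux at 2.13 AU: S = 1360/2.13² = 300 W m⁻².
From T_eq⁴ = S(1−A)/(4σ): 1−A = 4σT_eq⁴/S.
1−A = 4 × 5.67×10⁻⁸ × (127)⁴ / 300 = 0.197.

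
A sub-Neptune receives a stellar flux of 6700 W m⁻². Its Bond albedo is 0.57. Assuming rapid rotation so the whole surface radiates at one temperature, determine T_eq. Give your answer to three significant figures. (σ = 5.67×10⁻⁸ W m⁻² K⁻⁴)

T_eq ≈ 336 K

Energy balance: absorbed = emitted ⇒ πR²·S(1−A) = 4πR²·σT_eq⁴, so T_eq⁴ = S(1−A)/(4σ).
T_eq = [6700 × 0.43 / (4 × 5.67×10⁻⁸)]^(1/4) = (1.27×10¹⁰)^(1/4) = 336 K.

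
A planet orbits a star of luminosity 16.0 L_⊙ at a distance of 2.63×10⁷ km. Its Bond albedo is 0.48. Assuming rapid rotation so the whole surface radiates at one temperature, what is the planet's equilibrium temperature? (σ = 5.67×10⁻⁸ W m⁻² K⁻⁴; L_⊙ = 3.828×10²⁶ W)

T_eq ≈ 1130 K

d = 2.63×10⁷ km = 2.63×10¹⁰ m.
L = 16.0 × 3.828×10²⁶ = 6.12×10²⁷ W.
Flux: S = L/(4πd²) = 6.12×10²⁷/(4π×(2.63×10¹⁰)²) = 7.05×10⁵ W m⁻².
Energy balance: absorbed = emitted ⇒ πR²·S(1−A) = 4πR²·σT_eq⁴, so T_eq⁴ = S(1−A)/(4σ).
T_eq = [7.05×10⁵ × 0.52 / (4 × 5.67×10⁻⁸)]^(1/4) = (1.62×10¹²)^(1/4) = 1130 K.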